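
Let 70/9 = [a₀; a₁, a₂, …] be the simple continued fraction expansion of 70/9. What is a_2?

Run the Euclidean algorithm, recording each quotient:
⌊70/9⌋ = 7, remainder 7
⌊9/7⌋ = 1, remainder 2
⌊7/2⌋ = 3, remainder 1

3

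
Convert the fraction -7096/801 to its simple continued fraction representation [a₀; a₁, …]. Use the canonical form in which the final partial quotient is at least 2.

[-9; 7, 11, 3, 3]

-7096 ÷ 801 → quotient -9, remainder 113
801 ÷ 113 → quotient 7, remainder 10
113 ÷ 10 → quotient 11, remainder 3
10 ÷ 3 → quotient 3, remainder 1
3 ÷ 1 → quotient 3, remainder 0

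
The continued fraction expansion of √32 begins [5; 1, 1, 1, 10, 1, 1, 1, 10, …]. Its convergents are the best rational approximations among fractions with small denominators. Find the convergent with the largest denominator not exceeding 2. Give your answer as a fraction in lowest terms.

11/2

a_0 = 5: 5/1  (≤ bound)
a_1 = 1: 6/1  (≤ bound)
a_2 = 1: 11/2  (≤ bound)
a_3 = 1: 17/3  (> 2, stop)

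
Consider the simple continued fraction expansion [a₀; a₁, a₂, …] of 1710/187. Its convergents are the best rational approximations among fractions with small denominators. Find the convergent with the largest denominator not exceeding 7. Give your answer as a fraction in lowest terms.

64/7

a_0 = 9: 9/1  (≤ bound)
a_1 = 6: 55/6  (≤ bound)
a_2 = 1: 64/7  (≤ bound)
a_3 = 12: 823/90  (> 7, stop)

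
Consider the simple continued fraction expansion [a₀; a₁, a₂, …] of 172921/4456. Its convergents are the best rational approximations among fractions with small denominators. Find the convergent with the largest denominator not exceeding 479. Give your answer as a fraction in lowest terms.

9818/253

a_0 = 38: 38/1  (≤ bound)
a_1 = 1: 39/1  (≤ bound)
a_2 = 4: 194/5  (≤ bound)
a_3 = 6: 1203/31  (≤ bound)
a_4 = 8: 9818/253  (≤ bound)
a_5 = 3: 30657/790  (> 479, stop)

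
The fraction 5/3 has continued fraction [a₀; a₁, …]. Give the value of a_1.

5 ÷ 3 → quotient 1, remainder 2
3 ÷ 2 → quotient 1, remainder 1

1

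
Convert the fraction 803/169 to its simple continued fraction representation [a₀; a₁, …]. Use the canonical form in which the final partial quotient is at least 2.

Apply division with remainder until the remainder is 0:
803 = 4·169 + 127, so a_0 = 4
169 = 1·127 + 42, so a_1 = 1
127 = 3·42 + 1, so a_2 = 3
42 = 42·1 + 0, so a_3 = 42

[4; 1, 3, 42]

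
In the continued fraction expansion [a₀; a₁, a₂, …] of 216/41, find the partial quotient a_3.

2

Run the Euclidean algorithm, recording each quotient:
216 ÷ 41 → quotient 5, remainder 11
41 ÷ 11 → quotient 3, remainder 8
11 ÷ 8 → quotient 1, remainder 3
8 ÷ 3 → quotient 2, remainder 2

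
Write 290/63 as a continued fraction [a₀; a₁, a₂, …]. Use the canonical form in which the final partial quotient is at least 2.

290 = 4·63 + 38, so a_0 = 4
63 = 1·38 + 25, so a_1 = 1
38 = 1·25 + 13, so a_2 = 1
25 = 1·13 + 12, so a_3 = 1
13 = 1·12 + 1, so a_4 = 1
12 = 12·1 + 0, so a_5 = 12

[4; 1, 1, 1, 1, 12]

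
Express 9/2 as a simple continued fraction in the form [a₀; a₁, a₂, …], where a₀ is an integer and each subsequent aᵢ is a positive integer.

[4; 2]

Run the Euclidean algorithm, recording each quotient:
⌊9/2⌋ = 4, remainder 1
⌊2/1⌋ = 2, remainder 0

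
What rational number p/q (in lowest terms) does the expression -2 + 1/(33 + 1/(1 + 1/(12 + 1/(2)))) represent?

a_0 = -2: -2/1
a_1 = 33: -65/33
a_2 = 1: -67/34
a_3 = 12: -869/441
a_4 = 2: -1805/916

-1805/916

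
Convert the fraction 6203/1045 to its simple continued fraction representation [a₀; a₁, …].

[5; 1, 14, 1, 1, 2, 13]

6203 ÷ 1045 → quotient 5, remainder 978
1045 ÷ 978 → quotient 1, remainder 67
978 ÷ 67 → quotient 14, remainder 40
67 ÷ 40 → quotient 1, remainder 27
40 ÷ 27 → quotient 1, remainder 13
27 ÷ 13 → quotient 2, remainder 1
13 ÷ 1 → quotient 13, remainder 0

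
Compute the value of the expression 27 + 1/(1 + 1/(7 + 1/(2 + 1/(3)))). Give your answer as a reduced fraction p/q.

a_0 = 27: 27/1
a_1 = 1: 28/1
a_2 = 7: 223/8
a_3 = 2: 474/17
a_4 = 3: 1645/59

1645/59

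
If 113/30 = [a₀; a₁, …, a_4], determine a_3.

113 ÷ 30 → quotient 3, remainder 23
30 ÷ 23 → quotient 1, remainder 7
23 ÷ 7 → quotient 3, remainder 2
7 ÷ 2 → quotient 3, remainder 1

3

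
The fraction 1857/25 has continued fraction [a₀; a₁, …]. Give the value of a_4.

1857 ÷ 25 → quotient 74, remainder 7
25 ÷ 7 → quotient 3, remainder 4
7 ÷ 4 → quotient 1, remainder 3
4 ÷ 3 → quotient 1, remainder 1
3 ÷ 1 → quotient 3, remainder 0

3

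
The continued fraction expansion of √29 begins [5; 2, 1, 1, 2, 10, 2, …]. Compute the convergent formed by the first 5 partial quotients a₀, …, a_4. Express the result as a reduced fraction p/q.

70/13

Start with 2.
1 + 1/(2/1) = 1 + 1/2 = 3/2
1 + 1/(3/2) = 1 + 2/3 = 5/3
2 + 1/(5/3) = 2 + 3/5 = 13/5
5 + 1/(13/5) = 5 + 5/13 = 70/13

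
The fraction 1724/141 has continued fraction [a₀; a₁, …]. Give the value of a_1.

4

1724 = 12·141 + 32, so a_0 = 12
141 = 4·32 + 13, so a_1 = 4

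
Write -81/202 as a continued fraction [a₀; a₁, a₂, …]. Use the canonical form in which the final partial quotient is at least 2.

[-1; 1, 1, 2, 40]

Run the Euclidean algorithm, recording each quotient:
⌊-81/202⌋ = -1, remainder 121
⌊202/121⌋ = 1, remainder 81
⌊121/81⌋ = 1, remainder 40
⌊81/40⌋ = 2, remainder 1
⌊40/1⌋ = 40, remainder 0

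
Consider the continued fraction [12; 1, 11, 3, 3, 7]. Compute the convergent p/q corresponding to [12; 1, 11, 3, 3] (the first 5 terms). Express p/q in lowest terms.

1589/123

Compute successive convergents:
a_0 = 12: 12/1
a_1 = 1: 13/1
a_2 = 11: 155/12
a_3 = 3: 478/37
a_4 = 3: 1589/123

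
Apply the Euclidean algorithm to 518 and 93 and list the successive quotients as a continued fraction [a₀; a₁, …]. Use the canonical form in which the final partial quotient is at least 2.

518 = 5·93 + 53, so a_0 = 5
93 = 1·53 + 40, so a_1 = 1
53 = 1·40 + 13, so a_2 = 1
40 = 3·13 + 1, so a_3 = 3
13 = 13·1 + 0, so a_4 = 13

[5; 1, 1, 3, 13]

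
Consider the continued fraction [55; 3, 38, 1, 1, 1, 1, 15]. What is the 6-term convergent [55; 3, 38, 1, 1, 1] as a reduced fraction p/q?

a_0 = 55: 55/1
a_1 = 3: 166/3
a_2 = 38: 6363/115
a_3 = 1: 6529/118
a_4 = 1: 12892/233
a_5 = 1: 19421/351

19421/351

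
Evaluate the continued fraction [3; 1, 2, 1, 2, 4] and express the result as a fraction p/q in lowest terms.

179/48

Work from the innermost term outward:
Start with 4.
2 + 1/(4/1) = 2 + 1/4 = 9/4
1 + 1/(9/4) = 1 + 4/9 = 13/9
2 + 1/(13/9) = 2 + 9/13 = 35/13
1 + 1/(35/13) = 1 + 13/35 = 48/35
3 + 1/(48/35) = 3 + 35/48 = 179/48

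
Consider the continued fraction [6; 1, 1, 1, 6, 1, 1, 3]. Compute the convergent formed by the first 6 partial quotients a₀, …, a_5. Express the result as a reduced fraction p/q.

a_0 = 6: 6/1
a_1 = 1: 7/1
a_2 = 1: 13/2
a_3 = 1: 20/3
a_4 = 6: 133/20
a_5 = 1: 153/23

153/23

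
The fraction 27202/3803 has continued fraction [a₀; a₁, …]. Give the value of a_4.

⌊27202/3803⌋ = 7, remainder 581
⌊3803/581⌋ = 6, remainder 317
⌊581/317⌋ = 1, remainder 264
⌊317/264⌋ = 1, remainder 53
⌊264/53⌋ = 4, remainder 52

4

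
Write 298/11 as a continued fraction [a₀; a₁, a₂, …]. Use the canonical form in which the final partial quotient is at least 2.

298 ÷ 11 → quotient 27, remainder 1
11 ÷ 1 → quotient 11, remainder 0

[27; 11]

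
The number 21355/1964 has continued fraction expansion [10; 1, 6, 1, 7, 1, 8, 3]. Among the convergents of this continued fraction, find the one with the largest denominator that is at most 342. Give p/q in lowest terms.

772/71

List convergents until the denominator exceeds the bound:
a_0 = 10: 10/1  (≤ bound)
a_1 = 1: 11/1  (≤ bound)
a_2 = 6: 76/7  (≤ bound)
a_3 = 1: 87/8  (≤ bound)
a_4 = 7: 685/63  (≤ bound)
a_5 = 1: 772/71  (≤ bound)
a_6 = 8: 6861/631  (> 342, stop)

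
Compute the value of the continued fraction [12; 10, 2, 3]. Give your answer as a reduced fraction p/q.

883/73

Start with 3.
2 + 1/(3/1) = 2 + 1/3 = 7/3
10 + 1/(7/3) = 10 + 3/7 = 73/7
12 + 1/(73/7) = 12 + 7/73 = 883/73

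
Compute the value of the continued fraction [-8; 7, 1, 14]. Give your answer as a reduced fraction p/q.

Collapse the nested fraction from the inside out:
Start with 14.
1 + 1/(14/1) = 1 + 1/14 = 15/14
7 + 1/(15/14) = 7 + 14/15 = 119/15
-8 + 1/(119/15) = -8 + 15/119 = -937/119

-937/119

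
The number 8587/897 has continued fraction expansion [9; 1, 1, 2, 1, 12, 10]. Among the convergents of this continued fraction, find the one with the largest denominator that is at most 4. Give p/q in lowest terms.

List convergents until the denominator exceeds the bound:
a_0 = 9: 9/1  (≤ bound)
a_1 = 1: 10/1  (≤ bound)
a_2 = 1: 19/2  (≤ bound)
a_3 = 2: 48/5  (> 4, stop)

19/2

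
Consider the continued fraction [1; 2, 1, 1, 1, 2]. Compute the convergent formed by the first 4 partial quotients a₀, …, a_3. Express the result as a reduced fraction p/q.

7/5

Compute successive convergents:
a_0 = 1: 1/1
a_1 = 2: 3/2
a_2 = 1: 4/3
a_3 = 1: 7/5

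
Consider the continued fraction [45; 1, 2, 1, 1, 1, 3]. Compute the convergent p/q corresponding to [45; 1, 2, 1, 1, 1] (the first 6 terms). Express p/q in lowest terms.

Work from the innermost term outward:
Start with 1.
1 + 1/(1/1) = 1 + 1/1 = 2/1
1 + 1/(2/1) = 1 + 1/2 = 3/2
2 + 1/(3/2) = 2 + 2/3 = 8/3
1 + 1/(8/3) = 1 + 3/8 = 11/8
45 + 1/(11/8) = 45 + 8/11 = 503/11

503/11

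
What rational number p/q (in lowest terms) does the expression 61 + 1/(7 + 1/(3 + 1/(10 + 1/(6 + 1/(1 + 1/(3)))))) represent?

380086/6217

Start with 3.
1 + 1/(3/1) = 1 + 1/3 = 4/3
6 + 1/(4/3) = 6 + 3/4 = 27/4
10 + 1/(27/4) = 10 + 4/27 = 274/27
3 + 1/(274/27) = 3 + 27/274 = 849/274
7 + 1/(849/274) = 7 + 274/849 = 6217/849
61 + 1/(6217/849) = 61 + 849/6217 = 380086/6217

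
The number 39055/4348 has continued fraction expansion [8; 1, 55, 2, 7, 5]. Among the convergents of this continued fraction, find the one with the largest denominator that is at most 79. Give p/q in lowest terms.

503/56

a_0 = 8: 8/1  (≤ bound)
a_1 = 1: 9/1  (≤ bound)
a_2 = 55: 503/56  (≤ bound)
a_3 = 2: 1015/113  (> 79, stop)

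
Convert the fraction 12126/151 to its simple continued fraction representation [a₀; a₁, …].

Apply division with remainder until the remainder is 0:
⌊12126/151⌋ = 80, remainder 46
⌊151/46⌋ = 3, remainder 13
⌊46/13⌋ = 3, remainder 7
⌊13/7⌋ = 1, remainder 6
⌊7/6⌋ = 1, remainder 1
⌊6/1⌋ = 6, remainder 0

[80; 3, 3, 1, 1, 6]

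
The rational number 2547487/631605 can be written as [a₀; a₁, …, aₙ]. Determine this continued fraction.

⌊2547487/631605⌋ = 4, remainder 21067
⌊631605/21067⌋ = 29, remainder 20662
⌊21067/20662⌋ = 1, remainder 405
⌊20662/405⌋ = 51, remainder 7
⌊405/7⌋ = 57, remainder 6
⌊7/6⌋ = 1, remainder 1
⌊6/1⌋ = 6, remainder 0

[4; 29, 1, 51, 57, 1, 6]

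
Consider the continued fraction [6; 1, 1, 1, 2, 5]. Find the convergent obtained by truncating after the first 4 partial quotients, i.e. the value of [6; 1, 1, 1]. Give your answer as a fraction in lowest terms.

20/3

Collapse the nested fraction from the inside out:
Start with 1.
1 + 1/(1/1) = 1 + 1/1 = 2/1
1 + 1/(2/1) = 1 + 1/2 = 3/2
6 + 1/(3/2) = 6 + 2/3 = 20/3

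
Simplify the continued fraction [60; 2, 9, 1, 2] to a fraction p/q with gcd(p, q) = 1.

3689/61

Start with 2.
1 + 1/(2/1) = 1 + 1/2 = 3/2
9 + 1/(3/2) = 9 + 2/3 = 29/3
2 + 1/(29/3) = 2 + 3/29 = 61/29
60 + 1/(61/29) = 60 + 29/61 = 3689/61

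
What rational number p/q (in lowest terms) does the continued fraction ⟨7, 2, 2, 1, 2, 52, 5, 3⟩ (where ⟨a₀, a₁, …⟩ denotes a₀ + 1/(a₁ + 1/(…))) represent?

Starting at the tail and folding back:
Start with 3.
5 + 1/(3/1) = 5 + 1/3 = 16/3
52 + 1/(16/3) = 52 + 3/16 = 835/16
2 + 1/(835/16) = 2 + 16/835 = 1686/835
1 + 1/(1686/835) = 1 + 835/1686 = 2521/1686
2 + 1/(2521/1686) = 2 + 1686/2521 = 6728/2521
2 + 1/(6728/2521) = 2 + 2521/6728 = 15977/6728
7 + 1/(15977/6728) = 7 + 6728/15977 = 118567/15977

118567/15977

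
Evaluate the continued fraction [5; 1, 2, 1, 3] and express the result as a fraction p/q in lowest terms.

a_0 = 5: 5/1
a_1 = 1: 6/1
a_2 = 2: 17/3
a_3 = 1: 23/4
a_4 = 3: 86/15

86/15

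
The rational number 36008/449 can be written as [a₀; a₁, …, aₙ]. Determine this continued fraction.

[80; 5, 9, 1, 3, 2]

Repeatedly divide and take the remainder:
36008 = 80·449 + 88, so a_0 = 80
449 = 5·88 + 9, so a_1 = 5
88 = 9·9 + 7, so a_2 = 9
9 = 1·7 + 2, so a_3 = 1
7 = 3·2 + 1, so a_4 = 3
2 = 2·1 + 0, so a_5 = 2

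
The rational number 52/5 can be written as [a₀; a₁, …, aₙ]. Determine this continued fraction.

[10; 2, 2]

52 = 10·5 + 2, so a_0 = 10
5 = 2·2 + 1, so a_1 = 2
2 = 2·1 + 0, so a_2 = 2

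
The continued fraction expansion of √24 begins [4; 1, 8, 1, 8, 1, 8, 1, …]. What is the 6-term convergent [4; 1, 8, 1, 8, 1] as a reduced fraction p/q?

485/99

Start with 1.
8 + 1/(1/1) = 8 + 1/1 = 9/1
1 + 1/(9/1) = 1 + 1/9 = 10/9
8 + 1/(10/9) = 8 + 9/10 = 89/10
1 + 1/(89/10) = 1 + 10/89 = 99/89
4 + 1/(99/89) = 4 + 89/99 = 485/99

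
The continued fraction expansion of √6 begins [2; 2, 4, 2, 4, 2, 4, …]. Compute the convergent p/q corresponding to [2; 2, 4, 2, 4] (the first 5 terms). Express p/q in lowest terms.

Work from the innermost term outward:
Start with 4.
2 + 1/(4/1) = 2 + 1/4 = 9/4
4 + 1/(9/4) = 4 + 4/9 = 40/9
2 + 1/(40/9) = 2 + 9/40 = 89/40
2 + 1/(89/40) = 2 + 40/89 = 218/89

218/89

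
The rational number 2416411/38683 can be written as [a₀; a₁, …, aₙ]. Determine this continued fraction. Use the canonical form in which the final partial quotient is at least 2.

[62; 2, 7, 13, 6, 3, 1, 7]

2416411 = 62·38683 + 18065, so a_0 = 62
38683 = 2·18065 + 2553, so a_1 = 2
18065 = 7·2553 + 194, so a_2 = 7
2553 = 13·194 + 31, so a_3 = 13
194 = 6·31 + 8, so a_4 = 6
31 = 3·8 + 7, so a_5 = 3
8 = 1·7 + 1, so a_6 = 1
7 = 7·1 + 0, so a_7 = 7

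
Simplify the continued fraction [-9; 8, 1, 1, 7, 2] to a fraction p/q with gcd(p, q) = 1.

-2425/273

a_0 = -9: -9/1
a_1 = 8: -71/8
a_2 = 1: -80/9
a_3 = 1: -151/17
a_4 = 7: -1137/128
a_5 = 2: -2425/273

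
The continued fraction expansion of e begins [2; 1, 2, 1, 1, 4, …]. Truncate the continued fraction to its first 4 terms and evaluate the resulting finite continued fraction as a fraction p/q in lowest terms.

Start with 1.
2 + 1/(1/1) = 2 + 1/1 = 3/1
1 + 1/(3/1) = 1 + 1/3 = 4/3
2 + 1/(4/3) = 2 + 3/4 = 11/4

11/4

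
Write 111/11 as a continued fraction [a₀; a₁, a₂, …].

111 ÷ 11 → quotient 10, remainder 1
11 ÷ 1 → quotient 11, remainder 0

[10; 11]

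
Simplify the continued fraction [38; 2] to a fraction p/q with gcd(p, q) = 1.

Starting at the tail and folding back:
Start with 2.
38 + 1/(2/1) = 38 + 1/2 = 77/2

77/2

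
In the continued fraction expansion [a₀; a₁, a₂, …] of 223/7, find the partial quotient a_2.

6

223 ÷ 7 → quotient 31, remainder 6
7 ÷ 6 → quotient 1, remainder 1
6 ÷ 1 → quotient 6, remainder 0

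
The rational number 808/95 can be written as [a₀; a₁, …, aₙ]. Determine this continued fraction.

808 ÷ 95 → quotient 8, remainder 48
95 ÷ 48 → quotient 1, remainder 47
48 ÷ 47 → quotient 1, remainder 1
47 ÷ 1 → quotient 47, remainder 0

[8; 1, 1, 47]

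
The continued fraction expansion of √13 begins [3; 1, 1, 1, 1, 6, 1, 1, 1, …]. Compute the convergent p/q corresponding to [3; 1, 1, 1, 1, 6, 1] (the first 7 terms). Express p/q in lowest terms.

Build up convergents one term at a time:
a_0 = 3: 3/1
a_1 = 1: 4/1
a_2 = 1: 7/2
a_3 = 1: 11/3
a_4 = 1: 18/5
a_5 = 6: 119/33
a_6 = 1: 137/38

137/38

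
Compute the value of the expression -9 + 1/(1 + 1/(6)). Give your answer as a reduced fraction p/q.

Build up convergents one term at a time:
a_0 = -9: -9/1
a_1 = 1: -8/1
a_2 = 6: -57/7

-57/7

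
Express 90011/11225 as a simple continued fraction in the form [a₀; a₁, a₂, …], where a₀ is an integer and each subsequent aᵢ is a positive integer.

[8; 53, 5, 42]

Apply division with remainder until the remainder is 0:
90011 = 8·11225 + 211, so a_0 = 8
11225 = 53·211 + 42, so a_1 = 53
211 = 5·42 + 1, so a_2 = 5
42 = 42·1 + 0, so a_3 = 42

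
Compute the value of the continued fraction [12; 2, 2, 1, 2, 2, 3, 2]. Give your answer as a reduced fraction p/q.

4385/353

Work from the innermost term outward:
Start with 2.
3 + 1/(2/1) = 3 + 1/2 = 7/2
2 + 1/(7/2) = 2 + 2/7 = 16/7
2 + 1/(16/7) = 2 + 7/16 = 39/16
1 + 1/(39/16) = 1 + 16/39 = 55/39
2 + 1/(55/39) = 2 + 39/55 = 149/55
2 + 1/(149/55) = 2 + 55/149 = 353/149
12 + 1/(353/149) = 12 + 149/353 = 4385/353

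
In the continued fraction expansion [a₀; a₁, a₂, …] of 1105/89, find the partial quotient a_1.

2

⌊1105/89⌋ = 12, remainder 37
⌊89/37⌋ = 2, remainder 15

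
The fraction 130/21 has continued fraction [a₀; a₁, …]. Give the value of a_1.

5

⌊130/21⌋ = 6, remainder 4
⌊21/4⌋ = 5, remainder 1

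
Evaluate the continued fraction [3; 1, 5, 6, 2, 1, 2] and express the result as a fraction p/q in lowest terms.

1205/314

Build up convergents one term at a time:
a_0 = 3: 3/1
a_1 = 1: 4/1
a_2 = 5: 23/6
a_3 = 6: 142/37
a_4 = 2: 307/80
a_5 = 1: 449/117
a_6 = 2: 1205/314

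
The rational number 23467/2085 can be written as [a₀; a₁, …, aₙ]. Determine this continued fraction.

[11; 3, 1, 11, 2, 1, 2, 5]

⌊23467/2085⌋ = 11, remainder 532
⌊2085/532⌋ = 3, remainder 489
⌊532/489⌋ = 1, remainder 43
⌊489/43⌋ = 11, remainder 16
⌊43/16⌋ = 2, remainder 11
⌊16/11⌋ = 1, remainder 5
⌊11/5⌋ = 2, remainder 1
⌊5/1⌋ = 5, remainder 0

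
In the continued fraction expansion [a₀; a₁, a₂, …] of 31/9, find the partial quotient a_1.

2

Apply division with remainder until the remainder is 0:
⌊31/9⌋ = 3, remainder 4
⌊9/4⌋ = 2, remainder 1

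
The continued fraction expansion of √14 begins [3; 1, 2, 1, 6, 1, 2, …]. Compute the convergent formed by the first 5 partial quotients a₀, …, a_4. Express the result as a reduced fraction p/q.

101/27

Work from the innermost term outward:
Start with 6.
1 + 1/(6/1) = 1 + 1/6 = 7/6
2 + 1/(7/6) = 2 + 6/7 = 20/7
1 + 1/(20/7) = 1 + 7/20 = 27/20
3 + 1/(27/20) = 3 + 20/27 = 101/27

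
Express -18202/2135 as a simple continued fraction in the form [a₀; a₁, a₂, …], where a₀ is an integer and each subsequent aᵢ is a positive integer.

-18202 = -9·2135 + 1013, so a_0 = -9
2135 = 2·1013 + 109, so a_1 = 2
1013 = 9·109 + 32, so a_2 = 9
109 = 3·32 + 13, so a_3 = 3
32 = 2·13 + 6, so a_4 = 2
13 = 2·6 + 1, so a_5 = 2
6 = 6·1 + 0, so a_6 = 6

[-9; 2, 9, 3, 2, 2, 6]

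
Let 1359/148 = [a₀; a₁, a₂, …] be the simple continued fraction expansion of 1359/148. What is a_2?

2

⌊1359/148⌋ = 9, remainder 27
⌊148/27⌋ = 5, remainder 13
⌊27/13⌋ = 2, remainder 1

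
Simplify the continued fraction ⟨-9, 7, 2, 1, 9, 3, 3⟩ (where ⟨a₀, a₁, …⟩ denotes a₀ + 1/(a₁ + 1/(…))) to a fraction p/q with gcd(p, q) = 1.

a_0 = -9: -9/1
a_1 = 7: -62/7
a_2 = 2: -133/15
a_3 = 1: -195/22
a_4 = 9: -1888/213
a_5 = 3: -5859/661
a_6 = 3: -19465/2196

-19465/2196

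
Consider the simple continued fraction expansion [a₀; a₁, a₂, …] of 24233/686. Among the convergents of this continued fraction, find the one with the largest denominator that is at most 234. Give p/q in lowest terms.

a_0 = 35: 35/1  (≤ bound)
a_1 = 3: 106/3  (≤ bound)
a_2 = 13: 1413/40  (≤ bound)
a_3 = 8: 11410/323  (> 234, stop)

1413/40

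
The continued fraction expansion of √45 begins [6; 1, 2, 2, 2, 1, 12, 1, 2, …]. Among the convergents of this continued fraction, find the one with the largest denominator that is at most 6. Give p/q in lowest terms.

List convergents until the denominator exceeds the bound:
a_0 = 6: 6/1  (≤ bound)
a_1 = 1: 7/1  (≤ bound)
a_2 = 2: 20/3  (≤ bound)
a_3 = 2: 47/7  (> 6, stop)

20/3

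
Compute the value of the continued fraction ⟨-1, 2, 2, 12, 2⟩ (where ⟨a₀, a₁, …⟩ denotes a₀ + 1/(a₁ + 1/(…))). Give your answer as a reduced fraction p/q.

Compute successive convergents:
a_0 = -1: -1/1
a_1 = 2: -1/2
a_2 = 2: -3/5
a_3 = 12: -37/62
a_4 = 2: -77/129

-77/129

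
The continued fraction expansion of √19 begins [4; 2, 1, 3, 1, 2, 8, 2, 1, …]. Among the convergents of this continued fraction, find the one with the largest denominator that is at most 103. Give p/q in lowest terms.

List convergents until the denominator exceeds the bound:
a_0 = 4: 4/1  (≤ bound)
a_1 = 2: 9/2  (≤ bound)
a_2 = 1: 13/3  (≤ bound)
a_3 = 3: 48/11  (≤ bound)
a_4 = 1: 61/14  (≤ bound)
a_5 = 2: 170/39  (≤ bound)
a_6 = 8: 1421/326  (> 103, stop)

170/39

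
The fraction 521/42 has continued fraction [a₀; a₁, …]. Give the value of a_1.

2

⌊521/42⌋ = 12, remainder 17
⌊42/17⌋ = 2, remainder 8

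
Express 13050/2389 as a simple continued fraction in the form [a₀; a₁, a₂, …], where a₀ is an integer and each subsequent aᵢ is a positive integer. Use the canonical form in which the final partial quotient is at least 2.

13050 = 5·2389 + 1105, so a_0 = 5
2389 = 2·1105 + 179, so a_1 = 2
1105 = 6·179 + 31, so a_2 = 6
179 = 5·31 + 24, so a_3 = 5
31 = 1·24 + 7, so a_4 = 1
24 = 3·7 + 3, so a_5 = 3
7 = 2·3 + 1, so a_6 = 2
3 = 3·1 + 0, so a_7 = 3

[5; 2, 6, 5, 1, 3, 2, 3]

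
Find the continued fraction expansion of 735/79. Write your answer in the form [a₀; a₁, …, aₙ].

[9; 3, 3, 2, 3]

735 ÷ 79 → quotient 9, remainder 24
79 ÷ 24 → quotient 3, remainder 7
24 ÷ 7 → quotient 3, remainder 3
7 ÷ 3 → quotient 2, remainder 1
3 ÷ 1 → quotient 3, remainder 0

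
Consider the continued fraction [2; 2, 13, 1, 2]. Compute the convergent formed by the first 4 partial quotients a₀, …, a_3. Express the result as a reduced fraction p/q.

72/29

a_0 = 2: 2/1
a_1 = 2: 5/2
a_2 = 13: 67/27
a_3 = 1: 72/29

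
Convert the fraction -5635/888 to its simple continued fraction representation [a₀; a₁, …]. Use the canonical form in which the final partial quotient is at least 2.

[-7; 1, 1, 1, 8, 3, 3, 3]

Repeatedly divide and take the remainder:
⌊-5635/888⌋ = -7, remainder 581
⌊888/581⌋ = 1, remainder 307
⌊581/307⌋ = 1, remainder 274
⌊307/274⌋ = 1, remainder 33
⌊274/33⌋ = 8, remainder 10
⌊33/10⌋ = 3, remainder 3
⌊10/3⌋ = 3, remainder 1
⌊3/1⌋ = 3, remainder 0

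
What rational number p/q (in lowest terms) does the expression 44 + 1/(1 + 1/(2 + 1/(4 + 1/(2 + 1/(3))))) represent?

4469/100

Start with 3.
2 + 1/(3/1) = 2 + 1/3 = 7/3
4 + 1/(7/3) = 4 + 3/7 = 31/7
2 + 1/(31/7) = 2 + 7/31 = 69/31
1 + 1/(69/31) = 1 + 31/69 = 100/69
44 + 1/(100/69) = 44 + 69/100 = 4469/100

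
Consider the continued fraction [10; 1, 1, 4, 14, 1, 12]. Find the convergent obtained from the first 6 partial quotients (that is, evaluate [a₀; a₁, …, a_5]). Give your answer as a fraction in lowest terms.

1446/137

Start with 1.
14 + 1/(1/1) = 14 + 1/1 = 15/1
4 + 1/(15/1) = 4 + 1/15 = 61/15
1 + 1/(61/15) = 1 + 15/61 = 76/61
1 + 1/(76/61) = 1 + 61/76 = 137/76
10 + 1/(137/76) = 10 + 76/137 = 1446/137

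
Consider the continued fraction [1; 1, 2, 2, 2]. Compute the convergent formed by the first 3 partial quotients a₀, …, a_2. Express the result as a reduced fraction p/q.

5/3

a_0 = 1: 1/1
a_1 = 1: 2/1
a_2 = 2: 5/3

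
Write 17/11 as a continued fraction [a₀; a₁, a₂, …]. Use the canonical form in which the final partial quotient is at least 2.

Run the Euclidean algorithm, recording each quotient:
17 ÷ 11 → quotient 1, remainder 6
11 ÷ 6 → quotient 1, remainder 5
6 ÷ 5 → quotient 1, remainder 1
5 ÷ 1 → quotient 5, remainder 0

[1; 1, 1, 5]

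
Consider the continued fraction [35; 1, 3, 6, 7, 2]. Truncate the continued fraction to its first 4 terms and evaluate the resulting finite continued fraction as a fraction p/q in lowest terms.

894/25

Build up convergents one term at a time:
a_0 = 35: 35/1
a_1 = 1: 36/1
a_2 = 3: 143/4
a_3 = 6: 894/25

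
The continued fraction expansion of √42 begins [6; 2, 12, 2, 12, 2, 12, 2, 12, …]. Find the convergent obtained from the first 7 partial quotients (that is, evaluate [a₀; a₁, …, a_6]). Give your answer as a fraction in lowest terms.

109194/16849

Start with 12.
2 + 1/(12/1) = 2 + 1/12 = 25/12
12 + 1/(25/12) = 12 + 12/25 = 312/25
2 + 1/(312/25) = 2 + 25/312 = 649/312
12 + 1/(649/312) = 12 + 312/649 = 8100/649
2 + 1/(8100/649) = 2 + 649/8100 = 16849/8100
6 + 1/(16849/8100) = 6 + 8100/16849 = 109194/16849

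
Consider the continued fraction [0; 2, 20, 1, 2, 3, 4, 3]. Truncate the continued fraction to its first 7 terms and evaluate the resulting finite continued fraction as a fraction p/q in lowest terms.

Starting at the tail and folding back:
Start with 4.
3 + 1/(4/1) = 3 + 1/4 = 13/4
2 + 1/(13/4) = 2 + 4/13 = 30/13
1 + 1/(30/13) = 1 + 13/30 = 43/30
20 + 1/(43/30) = 20 + 30/43 = 890/43
2 + 1/(890/43) = 2 + 43/890 = 1823/890
0 + 1/(1823/890) = 0 + 890/1823 = 890/1823

890/1823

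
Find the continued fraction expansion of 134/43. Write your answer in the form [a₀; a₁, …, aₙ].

134 = 3·43 + 5, so a_0 = 3
43 = 8·5 + 3, so a_1 = 8
5 = 1·3 + 2, so a_2 = 1
3 = 1·2 + 1, so a_3 = 1
2 = 2·1 + 0, so a_4 = 2

[3; 8, 1, 1, 2]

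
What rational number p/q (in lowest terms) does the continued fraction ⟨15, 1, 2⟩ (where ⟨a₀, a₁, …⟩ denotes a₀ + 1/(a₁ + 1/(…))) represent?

Build up convergents one term at a time:
a_0 = 15: 15/1
a_1 = 1: 16/1
a_2 = 2: 47/3

47/3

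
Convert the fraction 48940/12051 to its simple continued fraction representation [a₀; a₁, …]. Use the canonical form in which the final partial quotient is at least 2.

Repeatedly divide and take the remainder:
⌊48940/12051⌋ = 4, remainder 736
⌊12051/736⌋ = 16, remainder 275
⌊736/275⌋ = 2, remainder 186
⌊275/186⌋ = 1, remainder 89
⌊186/89⌋ = 2, remainder 8
⌊89/8⌋ = 11, remainder 1
⌊8/1⌋ = 8, remainder 0

[4; 16, 2, 1, 2, 11, 8]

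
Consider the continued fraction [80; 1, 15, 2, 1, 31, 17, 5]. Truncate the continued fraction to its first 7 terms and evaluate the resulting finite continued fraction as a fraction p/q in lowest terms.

2139455/26433

Compute successive convergents:
a_0 = 80: 80/1
a_1 = 1: 81/1
a_2 = 15: 1295/16
a_3 = 2: 2671/33
a_4 = 1: 3966/49
a_5 = 31: 125617/1552
a_6 = 17: 2139455/26433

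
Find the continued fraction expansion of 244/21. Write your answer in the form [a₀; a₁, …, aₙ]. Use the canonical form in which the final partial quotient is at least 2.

[11; 1, 1, 1, 1, 1, 2]

Run the Euclidean algorithm, recording each quotient:
⌊244/21⌋ = 11, remainder 13
⌊21/13⌋ = 1, remainder 8
⌊13/8⌋ = 1, remainder 5
⌊8/5⌋ = 1, remainder 3
⌊5/3⌋ = 1, remainder 2
⌊3/2⌋ = 1, remainder 1
⌊2/1⌋ = 2, remainder 0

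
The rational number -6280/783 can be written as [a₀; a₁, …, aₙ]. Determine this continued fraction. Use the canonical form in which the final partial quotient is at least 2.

[-9; 1, 47, 1, 15]

Run the Euclidean algorithm, recording each quotient:
⌊-6280/783⌋ = -9, remainder 767
⌊783/767⌋ = 1, remainder 16
⌊767/16⌋ = 47, remainder 15
⌊16/15⌋ = 1, remainder 1
⌊15/1⌋ = 15, remainder 0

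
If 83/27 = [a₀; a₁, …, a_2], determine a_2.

83 ÷ 27 → quotient 3, remainder 2
27 ÷ 2 → quotient 13, remainder 1
2 ÷ 1 → quotient 2, remainder 0

2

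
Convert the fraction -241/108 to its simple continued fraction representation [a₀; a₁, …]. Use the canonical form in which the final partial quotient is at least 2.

[-3; 1, 3, 3, 8]

Run the Euclidean algorithm, recording each quotient:
⌊-241/108⌋ = -3, remainder 83
⌊108/83⌋ = 1, remainder 25
⌊83/25⌋ = 3, remainder 8
⌊25/8⌋ = 3, remainder 1
⌊8/1⌋ = 8, remainder 0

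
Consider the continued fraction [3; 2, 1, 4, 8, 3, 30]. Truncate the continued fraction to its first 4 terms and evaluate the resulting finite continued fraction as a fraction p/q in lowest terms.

Use the convergent recurrence hₖ = aₖ·hₖ₋₁ + hₖ₋₂ (and likewise for the denominators kₖ):
a_0 = 3: 3/1
a_1 = 2: 7/2
a_2 = 1: 10/3
a_3 = 4: 47/14

47/14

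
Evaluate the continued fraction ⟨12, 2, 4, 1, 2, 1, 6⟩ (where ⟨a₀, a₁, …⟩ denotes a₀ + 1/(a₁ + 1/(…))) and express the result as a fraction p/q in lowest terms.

a_0 = 12: 12/1
a_1 = 2: 25/2
a_2 = 4: 112/9
a_3 = 1: 137/11
a_4 = 2: 386/31
a_5 = 1: 523/42
a_6 = 6: 3524/283

3524/283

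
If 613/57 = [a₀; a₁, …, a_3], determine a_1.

1

Apply division with remainder until the remainder is 0:
613 = 10·57 + 43, so a_0 = 10
57 = 1·43 + 14, so a_1 = 1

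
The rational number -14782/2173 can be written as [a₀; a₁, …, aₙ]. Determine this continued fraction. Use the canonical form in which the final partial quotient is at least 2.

-14782 ÷ 2173 → quotient -7, remainder 429
2173 ÷ 429 → quotient 5, remainder 28
429 ÷ 28 → quotient 15, remainder 9
28 ÷ 9 → quotient 3, remainder 1
9 ÷ 1 → quotient 9, remainder 0

[-7; 5, 15, 3, 9]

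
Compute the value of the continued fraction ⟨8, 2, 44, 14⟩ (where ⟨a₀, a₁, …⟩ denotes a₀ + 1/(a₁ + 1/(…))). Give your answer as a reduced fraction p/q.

Collapse the nested fraction from the inside out:
Start with 14.
44 + 1/(14/1) = 44 + 1/14 = 617/14
2 + 1/(617/14) = 2 + 14/617 = 1248/617
8 + 1/(1248/617) = 8 + 617/1248 = 10601/1248

10601/1248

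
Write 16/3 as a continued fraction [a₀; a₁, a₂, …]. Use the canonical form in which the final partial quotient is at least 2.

16 ÷ 3 → quotient 5, remainder 1
3 ÷ 1 → quotient 3, remainder 0

[5; 3]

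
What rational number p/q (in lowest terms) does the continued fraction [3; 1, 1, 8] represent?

Start with 8.
1 + 1/(8/1) = 1 + 1/8 = 9/8
1 + 1/(9/8) = 1 + 8/9 = 17/9
3 + 1/(17/9) = 3 + 9/17 = 60/17

60/17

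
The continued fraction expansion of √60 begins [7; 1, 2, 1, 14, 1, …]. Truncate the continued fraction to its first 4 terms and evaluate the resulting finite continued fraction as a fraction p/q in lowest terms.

Start with 1.
2 + 1/(1/1) = 2 + 1/1 = 3/1
1 + 1/(3/1) = 1 + 1/3 = 4/3
7 + 1/(4/3) = 7 + 3/4 = 31/4

31/4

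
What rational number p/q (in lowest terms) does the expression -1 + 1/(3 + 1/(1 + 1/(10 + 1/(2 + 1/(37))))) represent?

-2511/3373

Collapse the nested fraction from the inside out:
Start with 37.
2 + 1/(37/1) = 2 + 1/37 = 75/37
10 + 1/(75/37) = 10 + 37/75 = 787/75
1 + 1/(787/75) = 1 + 75/787 = 862/787
3 + 1/(862/787) = 3 + 787/862 = 3373/862
-1 + 1/(3373/862) = -1 + 862/3373 = -2511/3373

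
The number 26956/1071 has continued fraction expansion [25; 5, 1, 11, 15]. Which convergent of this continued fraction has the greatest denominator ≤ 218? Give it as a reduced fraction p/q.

1787/71

List convergents until the denominator exceeds the bound:
a_0 = 25: 25/1  (≤ bound)
a_1 = 5: 126/5  (≤ bound)
a_2 = 1: 151/6  (≤ bound)
a_3 = 11: 1787/71  (≤ bound)
a_4 = 15: 26956/1071  (> 218, stop)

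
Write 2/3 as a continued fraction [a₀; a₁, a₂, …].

2 ÷ 3 → quotient 0, remainder 2
3 ÷ 2 → quotient 1, remainder 1
2 ÷ 1 → quotient 2, remainder 0

[0; 1, 2]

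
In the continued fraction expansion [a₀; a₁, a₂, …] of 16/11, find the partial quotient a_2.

Run the Euclidean algorithm, recording each quotient:
⌊16/11⌋ = 1, remainder 5
⌊11/5⌋ = 2, remainder 1
⌊5/1⌋ = 5, remainder 0

5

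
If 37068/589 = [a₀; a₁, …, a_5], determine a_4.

1

37068 = 62·589 + 550, so a_0 = 62
589 = 1·550 + 39, so a_1 = 1
550 = 14·39 + 4, so a_2 = 14
39 = 9·4 + 3, so a_3 = 9
4 = 1·3 + 1, so a_4 = 1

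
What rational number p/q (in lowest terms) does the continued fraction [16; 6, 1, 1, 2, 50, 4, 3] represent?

350779/21718

Use the convergent recurrence hₖ = aₖ·hₖ₋₁ + hₖ₋₂ (and likewise for the denominators kₖ):
a_0 = 16: 16/1
a_1 = 6: 97/6
a_2 = 1: 113/7
a_3 = 1: 210/13
a_4 = 2: 533/33
a_5 = 50: 26860/1663
a_6 = 4: 107973/6685
a_7 = 3: 350779/21718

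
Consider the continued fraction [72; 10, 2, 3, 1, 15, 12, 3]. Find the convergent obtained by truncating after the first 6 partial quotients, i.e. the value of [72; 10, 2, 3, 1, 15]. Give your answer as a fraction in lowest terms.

106918/1483

Start with 15.
1 + 1/(15/1) = 1 + 1/15 = 16/15
3 + 1/(16/15) = 3 + 15/16 = 63/16
2 + 1/(63/16) = 2 + 16/63 = 142/63
10 + 1/(142/63) = 10 + 63/142 = 1483/142
72 + 1/(1483/142) = 72 + 142/1483 = 106918/1483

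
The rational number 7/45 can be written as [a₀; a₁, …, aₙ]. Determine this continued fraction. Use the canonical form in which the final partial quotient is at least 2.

Repeatedly divide and take the remainder:
7 ÷ 45 → quotient 0, remainder 7
45 ÷ 7 → quotient 6, remainder 3
7 ÷ 3 → quotient 2, remainder 1
3 ÷ 1 → quotient 3, remainder 0

[0; 6, 2, 3]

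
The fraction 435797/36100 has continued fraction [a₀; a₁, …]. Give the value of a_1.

Apply division with remainder until the remainder is 0:
435797 ÷ 36100 → quotient 12, remainder 2597
36100 ÷ 2597 → quotient 13, remainder 2339

13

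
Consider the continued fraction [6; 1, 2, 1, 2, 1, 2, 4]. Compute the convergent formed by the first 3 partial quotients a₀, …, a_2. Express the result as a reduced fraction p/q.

Compute successive convergents:
a_0 = 6: 6/1
a_1 = 1: 7/1
a_2 = 2: 20/3

20/3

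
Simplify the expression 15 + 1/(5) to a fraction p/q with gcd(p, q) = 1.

76/5

Collapse the nested fraction from the inside out:
Start with 5.
15 + 1/(5/1) = 15 + 1/5 = 76/5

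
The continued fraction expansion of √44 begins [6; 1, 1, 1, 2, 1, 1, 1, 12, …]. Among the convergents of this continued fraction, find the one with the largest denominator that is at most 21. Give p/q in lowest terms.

List convergents until the denominator exceeds the bound:
a_0 = 6: 6/1  (≤ bound)
a_1 = 1: 7/1  (≤ bound)
a_2 = 1: 13/2  (≤ bound)
a_3 = 1: 20/3  (≤ bound)
a_4 = 2: 53/8  (≤ bound)
a_5 = 1: 73/11  (≤ bound)
a_6 = 1: 126/19  (≤ bound)
a_7 = 1: 199/30  (> 21, stop)

126/19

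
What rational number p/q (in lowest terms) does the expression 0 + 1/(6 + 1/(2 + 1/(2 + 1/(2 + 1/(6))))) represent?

77/494

Use the convergent recurrence hₖ = aₖ·hₖ₋₁ + hₖ₋₂ (and likewise for the denominators kₖ):
a_0 = 0: 0/1
a_1 = 6: 1/6
a_2 = 2: 2/13
a_3 = 2: 5/32
a_4 = 2: 12/77
a_5 = 6: 77/494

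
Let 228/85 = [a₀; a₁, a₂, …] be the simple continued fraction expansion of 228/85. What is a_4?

Apply division with remainder until the remainder is 0:
228 ÷ 85 → quotient 2, remainder 58
85 ÷ 58 → quotient 1, remainder 27
58 ÷ 27 → quotient 2, remainder 4
27 ÷ 4 → quotient 6, remainder 3
4 ÷ 3 → quotient 1, remainder 1

1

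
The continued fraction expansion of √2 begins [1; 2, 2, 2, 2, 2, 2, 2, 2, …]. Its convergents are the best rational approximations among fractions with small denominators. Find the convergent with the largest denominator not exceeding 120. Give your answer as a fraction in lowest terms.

99/70

List convergents until the denominator exceeds the bound:
a_0 = 1: 1/1  (≤ bound)
a_1 = 2: 3/2  (≤ bound)
a_2 = 2: 7/5  (≤ bound)
a_3 = 2: 17/12  (≤ bound)
a_4 = 2: 41/29  (≤ bound)
a_5 = 2: 99/70  (≤ bound)
a_6 = 2: 239/169  (> 120, stop)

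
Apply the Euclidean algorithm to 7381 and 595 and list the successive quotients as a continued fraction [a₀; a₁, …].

Apply division with remainder until the remainder is 0:
7381 = 12·595 + 241, so a_0 = 12
595 = 2·241 + 113, so a_1 = 2
241 = 2·113 + 15, so a_2 = 2
113 = 7·15 + 8, so a_3 = 7
15 = 1·8 + 7, so a_4 = 1
8 = 1·7 + 1, so a_5 = 1
7 = 7·1 + 0, so a_6 = 7

[12; 2, 2, 7, 1, 1, 7]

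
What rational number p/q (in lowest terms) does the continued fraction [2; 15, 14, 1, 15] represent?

Start with 15.
1 + 1/(15/1) = 1 + 1/15 = 16/15
14 + 1/(16/15) = 14 + 15/16 = 239/16
15 + 1/(239/16) = 15 + 16/239 = 3601/239
2 + 1/(3601/239) = 2 + 239/3601 = 7441/3601

7441/3601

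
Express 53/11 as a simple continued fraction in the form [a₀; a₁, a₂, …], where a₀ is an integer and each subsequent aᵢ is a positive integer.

[4; 1, 4, 2]

53 = 4·11 + 9, so a_0 = 4
11 = 1·9 + 2, so a_1 = 1
9 = 4·2 + 1, so a_2 = 4
2 = 2·1 + 0, so a_3 = 2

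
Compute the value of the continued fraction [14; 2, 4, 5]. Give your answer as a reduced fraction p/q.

679/47

a_0 = 14: 14/1
a_1 = 2: 29/2
a_2 = 4: 130/9
a_3 = 5: 679/47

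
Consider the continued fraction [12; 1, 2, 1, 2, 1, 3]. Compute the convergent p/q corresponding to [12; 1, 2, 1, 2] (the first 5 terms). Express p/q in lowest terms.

140/11

a_0 = 12: 12/1
a_1 = 1: 13/1
a_2 = 2: 38/3
a_3 = 1: 51/4
a_4 = 2: 140/11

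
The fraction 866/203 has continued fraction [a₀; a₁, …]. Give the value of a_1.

3

Apply division with remainder until the remainder is 0:
866 ÷ 203 → quotient 4, remainder 54
203 ÷ 54 → quotient 3, remainder 41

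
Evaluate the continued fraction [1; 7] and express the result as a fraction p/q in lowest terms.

Build up convergents one term at a time:
a_0 = 1: 1/1
a_1 = 7: 8/7

8/7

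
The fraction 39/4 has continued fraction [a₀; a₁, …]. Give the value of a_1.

39 = 9·4 + 3, so a_0 = 9
4 = 1·3 + 1, so a_1 = 1

1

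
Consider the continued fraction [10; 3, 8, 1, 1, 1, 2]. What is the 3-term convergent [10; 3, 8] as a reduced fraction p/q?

Compute successive convergents:
a_0 = 10: 10/1
a_1 = 3: 31/3
a_2 = 8: 258/25

258/25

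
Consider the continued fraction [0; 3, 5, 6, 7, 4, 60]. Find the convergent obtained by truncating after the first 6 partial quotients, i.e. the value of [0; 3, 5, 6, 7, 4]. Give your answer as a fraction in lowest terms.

919/2935

Starting at the tail and folding back:
Start with 4.
7 + 1/(4/1) = 7 + 1/4 = 29/4
6 + 1/(29/4) = 6 + 4/29 = 178/29
5 + 1/(178/29) = 5 + 29/178 = 919/178
3 + 1/(919/178) = 3 + 178/919 = 2935/919
0 + 1/(2935/919) = 0 + 919/2935 = 919/2935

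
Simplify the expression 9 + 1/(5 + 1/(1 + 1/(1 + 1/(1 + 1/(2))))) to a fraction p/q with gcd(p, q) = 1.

Start with 2.
1 + 1/(2/1) = 1 + 1/2 = 3/2
1 + 1/(3/2) = 1 + 2/3 = 5/3
1 + 1/(5/3) = 1 + 3/5 = 8/5
5 + 1/(8/5) = 5 + 5/8 = 45/8
9 + 1/(45/8) = 9 + 8/45 = 413/45

413/45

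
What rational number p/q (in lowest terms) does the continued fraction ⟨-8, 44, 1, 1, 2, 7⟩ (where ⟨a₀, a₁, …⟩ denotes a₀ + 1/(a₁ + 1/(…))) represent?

-13163/1650

Work from the innermost term outward:
Start with 7.
2 + 1/(7/1) = 2 + 1/7 = 15/7
1 + 1/(15/7) = 1 + 7/15 = 22/15
1 + 1/(22/15) = 1 + 15/22 = 37/22
44 + 1/(37/22) = 44 + 22/37 = 1650/37
-8 + 1/(1650/37) = -8 + 37/1650 = -13163/1650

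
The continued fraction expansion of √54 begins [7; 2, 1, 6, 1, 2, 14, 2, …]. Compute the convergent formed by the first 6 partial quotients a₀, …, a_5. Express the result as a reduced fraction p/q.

485/66

Start with 2.
1 + 1/(2/1) = 1 + 1/2 = 3/2
6 + 1/(3/2) = 6 + 2/3 = 20/3
1 + 1/(20/3) = 1 + 3/20 = 23/20
2 + 1/(23/20) = 2 + 20/23 = 66/23
7 + 1/(66/23) = 7 + 23/66 = 485/66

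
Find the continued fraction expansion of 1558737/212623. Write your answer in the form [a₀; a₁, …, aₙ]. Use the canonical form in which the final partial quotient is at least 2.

[7; 3, 47, 13, 2, 7, 2, 3]

Repeatedly divide and take the remainder:
⌊1558737/212623⌋ = 7, remainder 70376
⌊212623/70376⌋ = 3, remainder 1495
⌊70376/1495⌋ = 47, remainder 111
⌊1495/111⌋ = 13, remainder 52
⌊111/52⌋ = 2, remainder 7
⌊52/7⌋ = 7, remainder 3
⌊7/3⌋ = 2, remainder 1
⌊3/1⌋ = 3, remainder 0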